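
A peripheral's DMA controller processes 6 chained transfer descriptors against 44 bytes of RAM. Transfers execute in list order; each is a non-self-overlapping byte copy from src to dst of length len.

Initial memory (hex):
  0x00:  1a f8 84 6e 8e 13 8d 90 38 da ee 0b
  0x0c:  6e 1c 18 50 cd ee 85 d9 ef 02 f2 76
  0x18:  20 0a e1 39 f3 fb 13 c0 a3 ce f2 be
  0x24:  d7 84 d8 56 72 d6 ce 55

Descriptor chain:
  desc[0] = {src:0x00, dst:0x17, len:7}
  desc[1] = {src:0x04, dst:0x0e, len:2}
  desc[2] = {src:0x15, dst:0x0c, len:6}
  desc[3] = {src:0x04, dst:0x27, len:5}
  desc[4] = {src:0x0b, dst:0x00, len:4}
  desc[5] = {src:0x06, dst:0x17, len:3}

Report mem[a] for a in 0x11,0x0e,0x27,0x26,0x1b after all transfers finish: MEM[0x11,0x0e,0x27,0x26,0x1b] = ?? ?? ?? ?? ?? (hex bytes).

MEM[0x11,0x0e,0x27,0x26,0x1b] = 6e 1a 8e d8 8e

  after D0: wrote 7B at 0x17 = 1af8846e8e138d
  after D1: wrote 2B at 0x0e = 8e13
  after D2: wrote 6B at 0x0c = 02f21af8846e
  after D3: wrote 5B at 0x27 = 8e138d9038
  after D4: wrote 4B at 0x00 = 0b02f21a
  after D5: wrote 3B at 0x17 = 8d9038
query mem[0x11]=0x6e, mem[0x0e]=0x1a, mem[0x27]=0x8e, mem[0x26]=0xd8, mem[0x1b]=0x8e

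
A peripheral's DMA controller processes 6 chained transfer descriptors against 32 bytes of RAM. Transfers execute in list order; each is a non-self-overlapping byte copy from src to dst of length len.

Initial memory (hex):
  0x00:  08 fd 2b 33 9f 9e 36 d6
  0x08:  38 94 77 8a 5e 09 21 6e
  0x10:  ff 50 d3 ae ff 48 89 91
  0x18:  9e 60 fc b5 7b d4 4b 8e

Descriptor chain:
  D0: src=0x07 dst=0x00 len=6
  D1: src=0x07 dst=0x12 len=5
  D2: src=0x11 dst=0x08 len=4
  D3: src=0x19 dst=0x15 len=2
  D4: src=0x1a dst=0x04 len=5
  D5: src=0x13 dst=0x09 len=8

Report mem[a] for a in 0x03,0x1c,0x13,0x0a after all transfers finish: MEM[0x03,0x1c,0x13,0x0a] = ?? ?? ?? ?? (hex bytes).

#0 dst[0x00+6] := {0xd6,0x38,0x94,0x77,0x8a,0x5e}
#1 dst[0x12+5] := {0xd6,0x38,0x94,0x77,0x8a}
#2 dst[0x08+4] := {0x50,0xd6,0x38,0x94}
#3 dst[0x15+2] := {0x60,0xfc}
#4 dst[0x04+5] := {0xfc,0xb5,0x7b,0xd4,0x4b}
#5 dst[0x09+8] := {0x38,0x94,0x60,0xfc,0x91,0x9e,0x60,0xfc}
query mem[0x03]=0x77, mem[0x1c]=0x7b, mem[0x13]=0x38, mem[0x0a]=0x94

MEM[0x03,0x1c,0x13,0x0a] = 77 7b 38 94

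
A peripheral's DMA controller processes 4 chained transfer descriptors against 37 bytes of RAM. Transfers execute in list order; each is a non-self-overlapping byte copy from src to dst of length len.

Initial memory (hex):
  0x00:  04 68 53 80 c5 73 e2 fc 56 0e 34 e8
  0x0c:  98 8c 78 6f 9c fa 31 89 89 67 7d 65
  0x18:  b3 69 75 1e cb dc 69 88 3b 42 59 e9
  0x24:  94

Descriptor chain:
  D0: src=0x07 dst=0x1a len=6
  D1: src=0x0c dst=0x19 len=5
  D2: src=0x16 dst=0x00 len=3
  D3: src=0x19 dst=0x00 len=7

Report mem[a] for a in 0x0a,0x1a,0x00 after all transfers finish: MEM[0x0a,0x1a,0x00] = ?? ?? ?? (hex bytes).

MEM[0x0a,0x1a,0x00] = 34 8c 98

[0] 0x07->0x1a len=6 : fc 56 0e 34 e8 98
[1] 0x0c->0x19 len=5 : 98 8c 78 6f 9c
[2] 0x16->0x00 len=3 : 7d 65 b3
[3] 0x19->0x00 len=7 : 98 8c 78 6f 9c e8 98
query mem[0x0a]=0x34, mem[0x1a]=0x8c, mem[0x00]=0x98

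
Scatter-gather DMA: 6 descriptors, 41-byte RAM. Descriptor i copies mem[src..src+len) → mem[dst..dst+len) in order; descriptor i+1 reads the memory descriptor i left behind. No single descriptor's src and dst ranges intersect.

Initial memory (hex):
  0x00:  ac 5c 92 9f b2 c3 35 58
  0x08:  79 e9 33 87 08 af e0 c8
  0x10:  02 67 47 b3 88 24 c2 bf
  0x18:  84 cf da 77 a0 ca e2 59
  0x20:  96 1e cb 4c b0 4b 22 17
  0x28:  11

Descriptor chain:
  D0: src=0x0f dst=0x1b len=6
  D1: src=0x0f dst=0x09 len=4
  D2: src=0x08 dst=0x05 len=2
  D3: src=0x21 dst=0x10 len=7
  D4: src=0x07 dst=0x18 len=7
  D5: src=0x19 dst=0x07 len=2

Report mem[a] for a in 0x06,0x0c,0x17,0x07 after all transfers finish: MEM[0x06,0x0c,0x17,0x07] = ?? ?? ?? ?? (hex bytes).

D0: mem[0x1b..0x20] <- [c8 02 67 47 b3 88]
D1: mem[0x09..0x0c] <- [c8 02 67 47]
D2: mem[0x05..0x06] <- [79 c8]
D3: mem[0x10..0x16] <- [1e cb 4c b0 4b 22 17]
D4: mem[0x18..0x1e] <- [58 79 c8 02 67 47 af]
D5: mem[0x07..0x08] <- [79 c8]
query mem[0x06]=0xc8, mem[0x0c]=0x47, mem[0x17]=0xbf, mem[0x07]=0x79

MEM[0x06,0x0c,0x17,0x07] = c8 47 bf 79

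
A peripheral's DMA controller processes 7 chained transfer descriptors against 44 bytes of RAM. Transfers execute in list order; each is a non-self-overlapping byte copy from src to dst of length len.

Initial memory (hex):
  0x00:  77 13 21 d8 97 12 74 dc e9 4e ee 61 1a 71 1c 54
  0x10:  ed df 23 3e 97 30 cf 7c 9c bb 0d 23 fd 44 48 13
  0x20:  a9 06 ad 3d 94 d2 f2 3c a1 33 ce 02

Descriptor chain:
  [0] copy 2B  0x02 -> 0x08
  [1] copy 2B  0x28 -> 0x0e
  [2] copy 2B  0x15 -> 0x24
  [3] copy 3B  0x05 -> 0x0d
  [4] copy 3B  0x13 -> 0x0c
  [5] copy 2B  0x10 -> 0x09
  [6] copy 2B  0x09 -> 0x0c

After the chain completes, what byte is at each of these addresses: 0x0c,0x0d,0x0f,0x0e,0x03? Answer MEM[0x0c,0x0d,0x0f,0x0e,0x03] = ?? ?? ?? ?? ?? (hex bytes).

MEM[0x0c,0x0d,0x0f,0x0e,0x03] = ed df dc 30 d8

D0: mem[0x08..0x09] <- [21 d8]
D1: mem[0x0e..0x0f] <- [a1 33]
D2: mem[0x24..0x25] <- [30 cf]
D3: mem[0x0d..0x0f] <- [12 74 dc]
D4: mem[0x0c..0x0e] <- [3e 97 30]
D5: mem[0x09..0x0a] <- [ed df]
D6: mem[0x0c..0x0d] <- [ed df]
query mem[0x0c]=0xed, mem[0x0d]=0xdf, mem[0x0f]=0xdc, mem[0x0e]=0x30, mem[0x03]=0xd8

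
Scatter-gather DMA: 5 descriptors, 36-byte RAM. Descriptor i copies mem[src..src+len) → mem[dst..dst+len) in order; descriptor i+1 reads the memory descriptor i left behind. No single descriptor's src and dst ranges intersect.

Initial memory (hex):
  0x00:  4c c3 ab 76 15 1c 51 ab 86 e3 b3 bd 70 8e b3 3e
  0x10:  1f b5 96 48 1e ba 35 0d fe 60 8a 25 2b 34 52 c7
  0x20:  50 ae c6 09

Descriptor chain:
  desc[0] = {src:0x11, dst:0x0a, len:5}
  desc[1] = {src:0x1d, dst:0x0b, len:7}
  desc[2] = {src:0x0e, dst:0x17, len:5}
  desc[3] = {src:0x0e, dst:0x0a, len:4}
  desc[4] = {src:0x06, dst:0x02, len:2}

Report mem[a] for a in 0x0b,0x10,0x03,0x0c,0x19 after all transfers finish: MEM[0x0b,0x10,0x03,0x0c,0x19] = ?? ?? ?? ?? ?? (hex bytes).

MEM[0x0b,0x10,0x03,0x0c,0x19] = ae c6 ab c6 c6

  after D0: wrote 5B at 0x0a = b596481eba
  after D1: wrote 7B at 0x0b = 3452c750aec609
  after D2: wrote 5B at 0x17 = 50aec60996
  after D3: wrote 4B at 0x0a = 50aec609
  after D4: wrote 2B at 0x02 = 51ab
query mem[0x0b]=0xae, mem[0x10]=0xc6, mem[0x03]=0xab, mem[0x0c]=0xc6, mem[0x19]=0xc6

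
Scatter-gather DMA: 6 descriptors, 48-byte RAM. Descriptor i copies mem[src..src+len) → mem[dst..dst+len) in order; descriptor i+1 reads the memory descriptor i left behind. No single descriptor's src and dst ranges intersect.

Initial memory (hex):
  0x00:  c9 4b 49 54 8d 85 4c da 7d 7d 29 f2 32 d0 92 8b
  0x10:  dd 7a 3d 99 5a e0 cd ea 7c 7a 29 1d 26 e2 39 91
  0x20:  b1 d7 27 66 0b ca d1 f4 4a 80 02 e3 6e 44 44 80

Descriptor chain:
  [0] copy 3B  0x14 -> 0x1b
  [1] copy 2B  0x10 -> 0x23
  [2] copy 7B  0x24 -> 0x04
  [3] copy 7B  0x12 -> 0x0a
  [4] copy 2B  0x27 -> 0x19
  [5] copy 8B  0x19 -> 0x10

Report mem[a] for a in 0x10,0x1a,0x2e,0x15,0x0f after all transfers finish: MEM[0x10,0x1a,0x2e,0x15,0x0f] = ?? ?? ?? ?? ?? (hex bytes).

[0] 0x14->0x1b len=3 : 5a e0 cd
[1] 0x10->0x23 len=2 : dd 7a
[2] 0x24->0x04 len=7 : 7a ca d1 f4 4a 80 02
[3] 0x12->0x0a len=7 : 3d 99 5a e0 cd ea 7c
[4] 0x27->0x19 len=2 : f4 4a
[5] 0x19->0x10 len=8 : f4 4a 5a e0 cd 39 91 b1
query mem[0x10]=0xf4, mem[0x1a]=0x4a, mem[0x2e]=0x44, mem[0x15]=0x39, mem[0x0f]=0xea

MEM[0x10,0x1a,0x2e,0x15,0x0f] = f4 4a 44 39 ea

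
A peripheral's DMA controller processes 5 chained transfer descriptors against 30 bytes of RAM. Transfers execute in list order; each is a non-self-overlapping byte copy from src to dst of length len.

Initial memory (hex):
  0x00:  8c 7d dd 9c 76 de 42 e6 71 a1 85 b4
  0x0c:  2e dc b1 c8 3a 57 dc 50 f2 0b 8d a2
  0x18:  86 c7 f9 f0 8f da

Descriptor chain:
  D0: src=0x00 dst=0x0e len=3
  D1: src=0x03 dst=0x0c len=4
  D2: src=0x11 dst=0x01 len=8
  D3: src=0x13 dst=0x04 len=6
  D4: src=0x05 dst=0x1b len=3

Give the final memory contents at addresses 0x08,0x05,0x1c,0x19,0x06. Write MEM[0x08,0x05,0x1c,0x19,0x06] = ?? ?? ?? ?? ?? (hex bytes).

#0 dst[0x0e+3] := {0x8c,0x7d,0xdd}
#1 dst[0x0c+4] := {0x9c,0x76,0xde,0x42}
#2 dst[0x01+8] := {0x57,0xdc,0x50,0xf2,0x0b,0x8d,0xa2,0x86}
#3 dst[0x04+6] := {0x50,0xf2,0x0b,0x8d,0xa2,0x86}
#4 dst[0x1b+3] := {0xf2,0x0b,0x8d}
query mem[0x08]=0xa2, mem[0x05]=0xf2, mem[0x1c]=0x0b, mem[0x19]=0xc7, mem[0x06]=0x0b

MEM[0x08,0x05,0x1c,0x19,0x06] = a2 f2 0b c7 0b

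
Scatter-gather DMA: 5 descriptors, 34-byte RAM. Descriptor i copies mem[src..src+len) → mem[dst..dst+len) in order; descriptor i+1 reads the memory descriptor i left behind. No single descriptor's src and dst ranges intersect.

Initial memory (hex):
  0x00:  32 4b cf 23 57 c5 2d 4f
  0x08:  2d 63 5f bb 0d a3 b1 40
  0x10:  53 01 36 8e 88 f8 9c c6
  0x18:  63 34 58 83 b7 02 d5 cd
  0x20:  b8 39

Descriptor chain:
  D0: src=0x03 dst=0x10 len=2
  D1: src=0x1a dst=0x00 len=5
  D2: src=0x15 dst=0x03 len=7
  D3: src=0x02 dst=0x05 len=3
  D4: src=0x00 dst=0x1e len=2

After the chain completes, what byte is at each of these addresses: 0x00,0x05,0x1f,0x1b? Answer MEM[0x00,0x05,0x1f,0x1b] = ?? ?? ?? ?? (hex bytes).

  after D0: wrote 2B at 0x10 = 2357
  after D1: wrote 5B at 0x00 = 5883b702d5
  after D2: wrote 7B at 0x03 = f89cc663345883
  after D3: wrote 3B at 0x05 = b7f89c
  after D4: wrote 2B at 0x1e = 5883
query mem[0x00]=0x58, mem[0x05]=0xb7, mem[0x1f]=0x83, mem[0x1b]=0x83

MEM[0x00,0x05,0x1f,0x1b] = 58 b7 83 83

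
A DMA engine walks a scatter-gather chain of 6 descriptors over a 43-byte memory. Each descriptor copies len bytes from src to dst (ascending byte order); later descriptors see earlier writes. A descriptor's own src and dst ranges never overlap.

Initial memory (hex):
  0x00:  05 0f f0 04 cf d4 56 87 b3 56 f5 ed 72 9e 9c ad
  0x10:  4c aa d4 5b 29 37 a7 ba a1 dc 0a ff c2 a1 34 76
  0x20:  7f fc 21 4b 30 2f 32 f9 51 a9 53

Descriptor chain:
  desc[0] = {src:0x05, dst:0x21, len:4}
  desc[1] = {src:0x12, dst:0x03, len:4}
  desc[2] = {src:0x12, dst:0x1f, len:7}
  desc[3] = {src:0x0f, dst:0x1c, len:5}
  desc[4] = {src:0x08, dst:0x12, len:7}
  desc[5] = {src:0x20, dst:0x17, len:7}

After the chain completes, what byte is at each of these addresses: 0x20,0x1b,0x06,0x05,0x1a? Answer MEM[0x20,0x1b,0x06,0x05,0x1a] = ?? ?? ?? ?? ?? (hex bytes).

  after D0: wrote 4B at 0x21 = d45687b3
  after D1: wrote 4B at 0x03 = d45b2937
  after D2: wrote 7B at 0x1f = d45b2937a7baa1
  after D3: wrote 5B at 0x1c = ad4caad45b
  after D4: wrote 7B at 0x12 = b356f5ed729e9c
  after D5: wrote 7B at 0x17 = 5b2937a7baa132
query mem[0x20]=0x5b, mem[0x1b]=0xba, mem[0x06]=0x37, mem[0x05]=0x29, mem[0x1a]=0xa7

MEM[0x20,0x1b,0x06,0x05,0x1a] = 5b ba 37 29 a7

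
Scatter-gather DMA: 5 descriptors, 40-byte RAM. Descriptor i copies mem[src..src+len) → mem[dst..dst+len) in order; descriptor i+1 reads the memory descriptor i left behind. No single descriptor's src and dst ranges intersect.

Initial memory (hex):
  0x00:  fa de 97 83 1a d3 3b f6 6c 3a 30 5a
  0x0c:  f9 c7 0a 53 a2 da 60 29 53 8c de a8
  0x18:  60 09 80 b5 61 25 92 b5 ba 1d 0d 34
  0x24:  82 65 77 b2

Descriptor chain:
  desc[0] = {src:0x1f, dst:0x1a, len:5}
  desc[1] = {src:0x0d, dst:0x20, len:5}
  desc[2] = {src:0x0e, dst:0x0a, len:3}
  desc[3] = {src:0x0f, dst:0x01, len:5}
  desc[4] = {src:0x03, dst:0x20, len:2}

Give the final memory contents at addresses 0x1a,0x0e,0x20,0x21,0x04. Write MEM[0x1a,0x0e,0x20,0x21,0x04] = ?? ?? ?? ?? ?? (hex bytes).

#0 dst[0x1a+5] := {0xb5,0xba,0x1d,0x0d,0x34}
#1 dst[0x20+5] := {0xc7,0x0a,0x53,0xa2,0xda}
#2 dst[0x0a+3] := {0x0a,0x53,0xa2}
#3 dst[0x01+5] := {0x53,0xa2,0xda,0x60,0x29}
#4 dst[0x20+2] := {0xda,0x60}
query mem[0x1a]=0xb5, mem[0x0e]=0x0a, mem[0x20]=0xda, mem[0x21]=0x60, mem[0x04]=0x60

MEM[0x1a,0x0e,0x20,0x21,0x04] = b5 0a da 60 60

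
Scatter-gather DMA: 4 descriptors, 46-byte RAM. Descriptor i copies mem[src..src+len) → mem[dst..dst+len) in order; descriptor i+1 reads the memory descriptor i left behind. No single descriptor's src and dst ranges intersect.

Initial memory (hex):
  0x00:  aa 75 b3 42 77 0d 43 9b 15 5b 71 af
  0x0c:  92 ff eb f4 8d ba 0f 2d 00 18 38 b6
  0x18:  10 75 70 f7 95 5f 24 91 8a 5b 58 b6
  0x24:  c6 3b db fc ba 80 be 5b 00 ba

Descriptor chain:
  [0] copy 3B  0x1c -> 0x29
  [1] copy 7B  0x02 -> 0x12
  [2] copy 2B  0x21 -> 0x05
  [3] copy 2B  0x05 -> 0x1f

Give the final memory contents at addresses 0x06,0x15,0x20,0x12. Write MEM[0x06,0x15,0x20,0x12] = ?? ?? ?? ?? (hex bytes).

MEM[0x06,0x15,0x20,0x12] = 58 0d 58 b3

  after D0: wrote 3B at 0x29 = 955f24
  after D1: wrote 7B at 0x12 = b342770d439b15
  after D2: wrote 2B at 0x05 = 5b58
  after D3: wrote 2B at 0x1f = 5b58
query mem[0x06]=0x58, mem[0x15]=0x0d, mem[0x20]=0x58, mem[0x12]=0xb3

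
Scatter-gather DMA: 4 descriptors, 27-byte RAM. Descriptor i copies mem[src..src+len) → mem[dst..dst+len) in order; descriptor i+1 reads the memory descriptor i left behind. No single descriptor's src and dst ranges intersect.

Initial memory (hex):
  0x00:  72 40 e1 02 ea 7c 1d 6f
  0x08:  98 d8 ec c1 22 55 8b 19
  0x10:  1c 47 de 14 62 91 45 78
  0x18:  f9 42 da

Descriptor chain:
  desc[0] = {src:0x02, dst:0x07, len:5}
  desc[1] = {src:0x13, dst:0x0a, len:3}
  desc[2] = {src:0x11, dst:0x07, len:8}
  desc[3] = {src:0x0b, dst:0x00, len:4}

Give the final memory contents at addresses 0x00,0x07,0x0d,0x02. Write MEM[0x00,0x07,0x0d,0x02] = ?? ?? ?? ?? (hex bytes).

MEM[0x00,0x07,0x0d,0x02] = 91 47 78 78

  after D0: wrote 5B at 0x07 = e102ea7c1d
  after D1: wrote 3B at 0x0a = 146291
  after D2: wrote 8B at 0x07 = 47de1462914578f9
  after D3: wrote 4B at 0x00 = 914578f9
query mem[0x00]=0x91, mem[0x07]=0x47, mem[0x0d]=0x78, mem[0x02]=0x78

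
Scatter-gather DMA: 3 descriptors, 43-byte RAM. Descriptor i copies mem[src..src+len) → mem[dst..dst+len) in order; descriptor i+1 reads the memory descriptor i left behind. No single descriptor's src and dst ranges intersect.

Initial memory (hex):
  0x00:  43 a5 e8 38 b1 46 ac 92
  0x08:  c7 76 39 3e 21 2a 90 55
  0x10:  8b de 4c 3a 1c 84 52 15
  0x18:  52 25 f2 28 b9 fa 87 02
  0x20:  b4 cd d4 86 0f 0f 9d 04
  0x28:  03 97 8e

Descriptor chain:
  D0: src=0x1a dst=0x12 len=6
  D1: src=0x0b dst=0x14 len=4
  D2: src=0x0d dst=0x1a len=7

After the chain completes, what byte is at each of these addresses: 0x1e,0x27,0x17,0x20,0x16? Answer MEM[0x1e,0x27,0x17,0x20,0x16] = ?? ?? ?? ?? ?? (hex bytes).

MEM[0x1e,0x27,0x17,0x20,0x16] = de 04 90 28 2a

[0] 0x1a->0x12 len=6 : f2 28 b9 fa 87 02
[1] 0x0b->0x14 len=4 : 3e 21 2a 90
[2] 0x0d->0x1a len=7 : 2a 90 55 8b de f2 28
query mem[0x1e]=0xde, mem[0x27]=0x04, mem[0x17]=0x90, mem[0x20]=0x28, mem[0x16]=0x2a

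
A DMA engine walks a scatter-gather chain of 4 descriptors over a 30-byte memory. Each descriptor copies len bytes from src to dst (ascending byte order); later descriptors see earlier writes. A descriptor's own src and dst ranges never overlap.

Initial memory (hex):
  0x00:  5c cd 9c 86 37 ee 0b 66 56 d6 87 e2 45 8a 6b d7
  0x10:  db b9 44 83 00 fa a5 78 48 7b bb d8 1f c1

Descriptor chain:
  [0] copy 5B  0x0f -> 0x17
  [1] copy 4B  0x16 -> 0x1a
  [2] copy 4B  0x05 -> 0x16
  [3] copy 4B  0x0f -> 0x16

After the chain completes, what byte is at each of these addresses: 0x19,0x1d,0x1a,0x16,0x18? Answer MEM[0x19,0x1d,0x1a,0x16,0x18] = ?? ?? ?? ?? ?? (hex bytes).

D0: mem[0x17..0x1b] <- [d7 db b9 44 83]
D1: mem[0x1a..0x1d] <- [a5 d7 db b9]
D2: mem[0x16..0x19] <- [ee 0b 66 56]
D3: mem[0x16..0x19] <- [d7 db b9 44]
query mem[0x19]=0x44, mem[0x1d]=0xb9, mem[0x1a]=0xa5, mem[0x16]=0xd7, mem[0x18]=0xb9

MEM[0x19,0x1d,0x1a,0x16,0x18] = 44 b9 a5 d7 b9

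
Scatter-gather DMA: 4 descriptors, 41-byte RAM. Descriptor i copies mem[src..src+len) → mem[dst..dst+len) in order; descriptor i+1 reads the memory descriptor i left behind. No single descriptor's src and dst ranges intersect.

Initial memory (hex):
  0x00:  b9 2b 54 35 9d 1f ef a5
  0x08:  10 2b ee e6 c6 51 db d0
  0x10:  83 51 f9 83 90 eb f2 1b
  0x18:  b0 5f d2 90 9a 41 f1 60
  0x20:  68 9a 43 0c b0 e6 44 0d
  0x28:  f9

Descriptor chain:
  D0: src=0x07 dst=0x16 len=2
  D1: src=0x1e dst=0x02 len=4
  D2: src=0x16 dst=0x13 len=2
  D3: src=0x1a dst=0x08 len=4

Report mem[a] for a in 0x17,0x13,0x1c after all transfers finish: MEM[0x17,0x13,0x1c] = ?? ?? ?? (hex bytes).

MEM[0x17,0x13,0x1c] = 10 a5 9a

  after D0: wrote 2B at 0x16 = a510
  after D1: wrote 4B at 0x02 = f160689a
  after D2: wrote 2B at 0x13 = a510
  after D3: wrote 4B at 0x08 = d2909a41
query mem[0x17]=0x10, mem[0x13]=0xa5, mem[0x1c]=0x9a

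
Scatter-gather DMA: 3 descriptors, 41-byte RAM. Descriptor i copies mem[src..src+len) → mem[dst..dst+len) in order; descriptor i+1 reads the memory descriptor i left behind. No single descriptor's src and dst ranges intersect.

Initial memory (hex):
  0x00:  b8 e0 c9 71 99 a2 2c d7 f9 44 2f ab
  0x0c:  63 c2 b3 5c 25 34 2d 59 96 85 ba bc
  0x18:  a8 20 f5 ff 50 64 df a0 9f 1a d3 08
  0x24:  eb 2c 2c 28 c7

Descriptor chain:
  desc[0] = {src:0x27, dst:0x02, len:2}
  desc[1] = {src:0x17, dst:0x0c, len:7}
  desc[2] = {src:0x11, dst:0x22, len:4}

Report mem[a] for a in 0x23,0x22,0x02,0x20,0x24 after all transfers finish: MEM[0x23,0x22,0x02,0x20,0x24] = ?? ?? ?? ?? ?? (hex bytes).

MEM[0x23,0x22,0x02,0x20,0x24] = 64 50 28 9f 59

#0 dst[0x02+2] := {0x28,0xc7}
#1 dst[0x0c+7] := {0xbc,0xa8,0x20,0xf5,0xff,0x50,0x64}
#2 dst[0x22+4] := {0x50,0x64,0x59,0x96}
query mem[0x23]=0x64, mem[0x22]=0x50, mem[0x02]=0x28, mem[0x20]=0x9f, mem[0x24]=0x59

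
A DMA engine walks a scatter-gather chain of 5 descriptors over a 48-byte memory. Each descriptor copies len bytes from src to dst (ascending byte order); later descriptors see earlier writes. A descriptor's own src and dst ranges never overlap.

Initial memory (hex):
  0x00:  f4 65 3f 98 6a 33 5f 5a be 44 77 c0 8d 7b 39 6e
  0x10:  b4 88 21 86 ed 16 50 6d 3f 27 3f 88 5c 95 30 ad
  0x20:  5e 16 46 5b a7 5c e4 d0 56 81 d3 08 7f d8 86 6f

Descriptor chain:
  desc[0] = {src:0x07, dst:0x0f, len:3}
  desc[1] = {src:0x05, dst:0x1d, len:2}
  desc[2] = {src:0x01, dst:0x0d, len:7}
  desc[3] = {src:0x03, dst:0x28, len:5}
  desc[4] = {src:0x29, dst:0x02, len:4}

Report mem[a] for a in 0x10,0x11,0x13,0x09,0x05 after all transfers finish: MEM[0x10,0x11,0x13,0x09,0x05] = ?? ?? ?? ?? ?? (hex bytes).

MEM[0x10,0x11,0x13,0x09,0x05] = 6a 33 5a 44 5a

D0: mem[0x0f..0x11] <- [5a be 44]
D1: mem[0x1d..0x1e] <- [33 5f]
D2: mem[0x0d..0x13] <- [65 3f 98 6a 33 5f 5a]
D3: mem[0x28..0x2c] <- [98 6a 33 5f 5a]
D4: mem[0x02..0x05] <- [6a 33 5f 5a]
query mem[0x10]=0x6a, mem[0x11]=0x33, mem[0x13]=0x5a, mem[0x09]=0x44, mem[0x05]=0x5a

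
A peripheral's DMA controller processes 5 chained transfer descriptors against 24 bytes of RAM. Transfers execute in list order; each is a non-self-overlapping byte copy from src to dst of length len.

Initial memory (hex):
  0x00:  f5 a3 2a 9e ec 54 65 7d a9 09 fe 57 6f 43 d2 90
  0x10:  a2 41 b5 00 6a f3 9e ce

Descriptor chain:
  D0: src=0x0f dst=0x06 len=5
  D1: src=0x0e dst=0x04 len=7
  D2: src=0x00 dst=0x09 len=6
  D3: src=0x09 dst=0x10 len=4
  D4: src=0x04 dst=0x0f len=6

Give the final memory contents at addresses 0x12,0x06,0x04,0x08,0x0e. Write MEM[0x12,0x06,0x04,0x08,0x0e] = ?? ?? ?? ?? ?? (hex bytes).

D0: mem[0x06..0x0a] <- [90 a2 41 b5 00]
D1: mem[0x04..0x0a] <- [d2 90 a2 41 b5 00 6a]
D2: mem[0x09..0x0e] <- [f5 a3 2a 9e d2 90]
D3: mem[0x10..0x13] <- [f5 a3 2a 9e]
D4: mem[0x0f..0x14] <- [d2 90 a2 41 b5 f5]
query mem[0x12]=0x41, mem[0x06]=0xa2, mem[0x04]=0xd2, mem[0x08]=0xb5, mem[0x0e]=0x90

MEM[0x12,0x06,0x04,0x08,0x0e] = 41 a2 d2 b5 90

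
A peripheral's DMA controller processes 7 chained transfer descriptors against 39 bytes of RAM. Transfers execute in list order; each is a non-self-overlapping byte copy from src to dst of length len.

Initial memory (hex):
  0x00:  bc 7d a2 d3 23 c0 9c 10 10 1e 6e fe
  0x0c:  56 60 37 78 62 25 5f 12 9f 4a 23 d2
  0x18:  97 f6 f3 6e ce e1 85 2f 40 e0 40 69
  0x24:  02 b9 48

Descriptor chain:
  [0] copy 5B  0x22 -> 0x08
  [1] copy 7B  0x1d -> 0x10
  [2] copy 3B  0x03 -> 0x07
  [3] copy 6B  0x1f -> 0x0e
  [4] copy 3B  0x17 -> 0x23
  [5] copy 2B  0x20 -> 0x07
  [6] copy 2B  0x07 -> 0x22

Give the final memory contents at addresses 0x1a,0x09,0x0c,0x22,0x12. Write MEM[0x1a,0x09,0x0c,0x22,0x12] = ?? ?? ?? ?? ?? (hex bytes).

[0] 0x22->0x08 len=5 : 40 69 02 b9 48
[1] 0x1d->0x10 len=7 : e1 85 2f 40 e0 40 69
[2] 0x03->0x07 len=3 : d3 23 c0
[3] 0x1f->0x0e len=6 : 2f 40 e0 40 69 02
[4] 0x17->0x23 len=3 : d2 97 f6
[5] 0x20->0x07 len=2 : 40 e0
[6] 0x07->0x22 len=2 : 40 e0
query mem[0x1a]=0xf3, mem[0x09]=0xc0, mem[0x0c]=0x48, mem[0x22]=0x40, mem[0x12]=0x69

MEM[0x1a,0x09,0x0c,0x22,0x12] = f3 c0 48 40 69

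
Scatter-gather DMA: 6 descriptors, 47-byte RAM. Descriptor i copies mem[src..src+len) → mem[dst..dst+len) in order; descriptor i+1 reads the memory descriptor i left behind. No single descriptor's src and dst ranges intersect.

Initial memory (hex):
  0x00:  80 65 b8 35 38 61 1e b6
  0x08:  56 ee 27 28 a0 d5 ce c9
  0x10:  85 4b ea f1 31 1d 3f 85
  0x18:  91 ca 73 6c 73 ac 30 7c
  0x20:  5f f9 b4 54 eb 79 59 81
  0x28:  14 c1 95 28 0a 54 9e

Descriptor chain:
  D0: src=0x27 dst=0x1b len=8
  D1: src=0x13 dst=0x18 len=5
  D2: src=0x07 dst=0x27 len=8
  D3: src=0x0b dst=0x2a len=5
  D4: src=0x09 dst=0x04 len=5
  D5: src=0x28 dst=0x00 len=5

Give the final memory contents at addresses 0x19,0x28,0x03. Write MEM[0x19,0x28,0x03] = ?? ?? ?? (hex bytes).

MEM[0x19,0x28,0x03] = 31 56 a0

D0: mem[0x1b..0x22] <- [81 14 c1 95 28 0a 54 9e]
D1: mem[0x18..0x1c] <- [f1 31 1d 3f 85]
D2: mem[0x27..0x2e] <- [b6 56 ee 27 28 a0 d5 ce]
D3: mem[0x2a..0x2e] <- [28 a0 d5 ce c9]
D4: mem[0x04..0x08] <- [ee 27 28 a0 d5]
D5: mem[0x00..0x04] <- [56 ee 28 a0 d5]
query mem[0x19]=0x31, mem[0x28]=0x56, mem[0x03]=0xa0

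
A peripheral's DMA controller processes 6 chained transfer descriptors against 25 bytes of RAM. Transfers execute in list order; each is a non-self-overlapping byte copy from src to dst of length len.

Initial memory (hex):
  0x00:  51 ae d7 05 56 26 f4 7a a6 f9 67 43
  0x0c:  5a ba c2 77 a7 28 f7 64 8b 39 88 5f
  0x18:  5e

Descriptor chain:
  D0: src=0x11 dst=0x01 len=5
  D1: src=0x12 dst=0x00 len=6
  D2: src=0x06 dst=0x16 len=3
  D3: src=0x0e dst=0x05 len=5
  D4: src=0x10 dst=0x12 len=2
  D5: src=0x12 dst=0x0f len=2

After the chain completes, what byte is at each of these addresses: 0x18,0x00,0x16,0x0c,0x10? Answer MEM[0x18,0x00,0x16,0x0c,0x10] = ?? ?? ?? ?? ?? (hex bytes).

MEM[0x18,0x00,0x16,0x0c,0x10] = a6 f7 f4 5a 28

[0] 0x11->0x01 len=5 : 28 f7 64 8b 39
[1] 0x12->0x00 len=6 : f7 64 8b 39 88 5f
[2] 0x06->0x16 len=3 : f4 7a a6
[3] 0x0e->0x05 len=5 : c2 77 a7 28 f7
[4] 0x10->0x12 len=2 : a7 28
[5] 0x12->0x0f len=2 : a7 28
query mem[0x18]=0xa6, mem[0x00]=0xf7, mem[0x16]=0xf4, mem[0x0c]=0x5a, mem[0x10]=0x28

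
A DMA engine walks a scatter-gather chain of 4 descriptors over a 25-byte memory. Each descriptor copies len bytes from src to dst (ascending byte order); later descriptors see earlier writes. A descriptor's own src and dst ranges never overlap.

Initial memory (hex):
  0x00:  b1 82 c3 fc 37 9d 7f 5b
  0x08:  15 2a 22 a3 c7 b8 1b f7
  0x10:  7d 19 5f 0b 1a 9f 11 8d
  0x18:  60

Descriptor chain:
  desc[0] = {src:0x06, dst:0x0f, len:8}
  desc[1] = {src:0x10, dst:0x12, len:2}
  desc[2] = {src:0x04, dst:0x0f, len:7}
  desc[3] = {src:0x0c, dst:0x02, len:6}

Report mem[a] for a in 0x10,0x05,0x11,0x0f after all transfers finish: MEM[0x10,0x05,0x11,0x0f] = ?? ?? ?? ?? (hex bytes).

MEM[0x10,0x05,0x11,0x0f] = 9d 37 7f 37

  after D0: wrote 8B at 0x0f = 7f5b152a22a3c7b8
  after D1: wrote 2B at 0x12 = 5b15
  after D2: wrote 7B at 0x0f = 379d7f5b152a22
  after D3: wrote 6B at 0x02 = c7b81b379d7f
query mem[0x10]=0x9d, mem[0x05]=0x37, mem[0x11]=0x7f, mem[0x0f]=0x37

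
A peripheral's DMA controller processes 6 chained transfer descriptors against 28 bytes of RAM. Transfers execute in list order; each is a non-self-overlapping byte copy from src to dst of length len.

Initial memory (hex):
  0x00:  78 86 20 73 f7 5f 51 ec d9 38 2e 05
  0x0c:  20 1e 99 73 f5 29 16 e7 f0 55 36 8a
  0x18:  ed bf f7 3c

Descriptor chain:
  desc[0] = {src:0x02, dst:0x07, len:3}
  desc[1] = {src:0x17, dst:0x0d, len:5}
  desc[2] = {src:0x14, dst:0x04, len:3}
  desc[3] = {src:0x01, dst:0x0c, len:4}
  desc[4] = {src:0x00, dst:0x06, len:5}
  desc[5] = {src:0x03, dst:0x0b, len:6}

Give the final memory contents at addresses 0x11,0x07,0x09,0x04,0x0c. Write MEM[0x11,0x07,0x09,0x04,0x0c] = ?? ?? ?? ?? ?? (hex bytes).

MEM[0x11,0x07,0x09,0x04,0x0c] = 3c 86 73 f0 f0

#0 dst[0x07+3] := {0x20,0x73,0xf7}
#1 dst[0x0d+5] := {0x8a,0xed,0xbf,0xf7,0x3c}
#2 dst[0x04+3] := {0xf0,0x55,0x36}
#3 dst[0x0c+4] := {0x86,0x20,0x73,0xf0}
#4 dst[0x06+5] := {0x78,0x86,0x20,0x73,0xf0}
#5 dst[0x0b+6] := {0x73,0xf0,0x55,0x78,0x86,0x20}
query mem[0x11]=0x3c, mem[0x07]=0x86, mem[0x09]=0x73, mem[0x04]=0xf0, mem[0x0c]=0xf0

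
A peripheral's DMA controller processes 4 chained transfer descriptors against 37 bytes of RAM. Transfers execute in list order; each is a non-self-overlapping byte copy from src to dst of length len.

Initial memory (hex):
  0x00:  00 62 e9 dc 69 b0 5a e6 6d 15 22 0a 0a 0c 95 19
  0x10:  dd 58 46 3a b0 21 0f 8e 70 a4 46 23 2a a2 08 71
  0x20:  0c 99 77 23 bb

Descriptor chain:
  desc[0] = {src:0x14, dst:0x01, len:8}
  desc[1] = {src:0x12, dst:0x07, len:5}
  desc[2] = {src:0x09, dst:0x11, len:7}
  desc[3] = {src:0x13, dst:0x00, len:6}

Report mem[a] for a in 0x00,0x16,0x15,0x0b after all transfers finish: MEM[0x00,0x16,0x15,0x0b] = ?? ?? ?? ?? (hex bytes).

MEM[0x00,0x16,0x15,0x0b] = 0f 95 0c 0f

D0: mem[0x01..0x08] <- [b0 21 0f 8e 70 a4 46 23]
D1: mem[0x07..0x0b] <- [46 3a b0 21 0f]
D2: mem[0x11..0x17] <- [b0 21 0f 0a 0c 95 19]
D3: mem[0x00..0x05] <- [0f 0a 0c 95 19 70]
query mem[0x00]=0x0f, mem[0x16]=0x95, mem[0x15]=0x0c, mem[0x0b]=0x0f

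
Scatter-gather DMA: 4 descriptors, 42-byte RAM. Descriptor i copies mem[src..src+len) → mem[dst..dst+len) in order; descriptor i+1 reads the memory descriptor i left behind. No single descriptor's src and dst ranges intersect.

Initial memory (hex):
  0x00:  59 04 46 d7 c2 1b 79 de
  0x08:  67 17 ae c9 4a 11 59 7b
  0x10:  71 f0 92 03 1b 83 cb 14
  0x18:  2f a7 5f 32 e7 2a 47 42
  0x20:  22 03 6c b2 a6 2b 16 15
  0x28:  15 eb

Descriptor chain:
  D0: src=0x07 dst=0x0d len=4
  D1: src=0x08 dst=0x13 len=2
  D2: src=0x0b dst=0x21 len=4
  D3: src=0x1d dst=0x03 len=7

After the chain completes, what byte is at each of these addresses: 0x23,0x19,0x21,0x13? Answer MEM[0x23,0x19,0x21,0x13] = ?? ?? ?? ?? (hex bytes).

MEM[0x23,0x19,0x21,0x13] = de a7 c9 67

  after D0: wrote 4B at 0x0d = de6717ae
  after D1: wrote 2B at 0x13 = 6717
  after D2: wrote 4B at 0x21 = c94ade67
  after D3: wrote 7B at 0x03 = 2a474222c94ade
query mem[0x23]=0xde, mem[0x19]=0xa7, mem[0x21]=0xc9, mem[0x13]=0x67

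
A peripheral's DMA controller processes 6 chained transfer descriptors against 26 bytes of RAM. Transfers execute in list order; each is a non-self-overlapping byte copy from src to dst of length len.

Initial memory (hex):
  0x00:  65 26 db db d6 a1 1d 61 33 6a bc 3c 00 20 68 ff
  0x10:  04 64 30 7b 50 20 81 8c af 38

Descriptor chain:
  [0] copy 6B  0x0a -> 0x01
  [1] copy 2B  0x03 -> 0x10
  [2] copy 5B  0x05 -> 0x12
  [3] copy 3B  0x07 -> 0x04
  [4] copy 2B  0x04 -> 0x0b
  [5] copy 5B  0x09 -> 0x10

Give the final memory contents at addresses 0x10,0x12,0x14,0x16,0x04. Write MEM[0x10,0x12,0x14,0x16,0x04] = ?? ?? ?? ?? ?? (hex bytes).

  after D0: wrote 6B at 0x01 = bc3c002068ff
  after D1: wrote 2B at 0x10 = 0020
  after D2: wrote 5B at 0x12 = 68ff61336a
  after D3: wrote 3B at 0x04 = 61336a
  after D4: wrote 2B at 0x0b = 6133
  after D5: wrote 5B at 0x10 = 6abc613320
query mem[0x10]=0x6a, mem[0x12]=0x61, mem[0x14]=0x20, mem[0x16]=0x6a, mem[0x04]=0x61

MEM[0x10,0x12,0x14,0x16,0x04] = 6a 61 20 6a 61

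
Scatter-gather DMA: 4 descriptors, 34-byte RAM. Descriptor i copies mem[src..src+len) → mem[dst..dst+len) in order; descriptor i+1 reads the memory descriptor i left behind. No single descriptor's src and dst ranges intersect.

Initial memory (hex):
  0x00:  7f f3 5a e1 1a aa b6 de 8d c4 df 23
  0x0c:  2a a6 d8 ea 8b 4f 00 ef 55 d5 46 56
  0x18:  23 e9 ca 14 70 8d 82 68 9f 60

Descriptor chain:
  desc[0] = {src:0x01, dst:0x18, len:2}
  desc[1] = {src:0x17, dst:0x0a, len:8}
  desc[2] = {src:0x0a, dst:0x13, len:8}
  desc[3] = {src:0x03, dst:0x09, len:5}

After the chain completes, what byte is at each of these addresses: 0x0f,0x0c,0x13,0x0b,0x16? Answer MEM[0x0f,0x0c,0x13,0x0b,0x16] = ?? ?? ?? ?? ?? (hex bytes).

#0 dst[0x18+2] := {0xf3,0x5a}
#1 dst[0x0a+8] := {0x56,0xf3,0x5a,0xca,0x14,0x70,0x8d,0x82}
#2 dst[0x13+8] := {0x56,0xf3,0x5a,0xca,0x14,0x70,0x8d,0x82}
#3 dst[0x09+5] := {0xe1,0x1a,0xaa,0xb6,0xde}
query mem[0x0f]=0x70, mem[0x0c]=0xb6, mem[0x13]=0x56, mem[0x0b]=0xaa, mem[0x16]=0xca

MEM[0x0f,0x0c,0x13,0x0b,0x16] = 70 b6 56 aa ca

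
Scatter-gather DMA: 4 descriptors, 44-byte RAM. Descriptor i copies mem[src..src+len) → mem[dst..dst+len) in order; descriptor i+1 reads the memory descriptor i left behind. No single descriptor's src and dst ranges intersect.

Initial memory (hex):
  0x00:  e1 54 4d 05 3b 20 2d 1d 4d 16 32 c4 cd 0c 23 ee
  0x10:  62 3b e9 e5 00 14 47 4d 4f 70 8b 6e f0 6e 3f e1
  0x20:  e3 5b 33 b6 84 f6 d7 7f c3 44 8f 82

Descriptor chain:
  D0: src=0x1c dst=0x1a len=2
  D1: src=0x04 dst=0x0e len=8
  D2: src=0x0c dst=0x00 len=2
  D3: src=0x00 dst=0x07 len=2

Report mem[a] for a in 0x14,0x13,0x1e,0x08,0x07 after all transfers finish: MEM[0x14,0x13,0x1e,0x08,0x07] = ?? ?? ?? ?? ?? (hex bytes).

  after D0: wrote 2B at 0x1a = f06e
  after D1: wrote 8B at 0x0e = 3b202d1d4d1632c4
  after D2: wrote 2B at 0x00 = cd0c
  after D3: wrote 2B at 0x07 = cd0c
query mem[0x14]=0x32, mem[0x13]=0x16, mem[0x1e]=0x3f, mem[0x08]=0x0c, mem[0x07]=0xcd

MEM[0x14,0x13,0x1e,0x08,0x07] = 32 16 3f 0c cd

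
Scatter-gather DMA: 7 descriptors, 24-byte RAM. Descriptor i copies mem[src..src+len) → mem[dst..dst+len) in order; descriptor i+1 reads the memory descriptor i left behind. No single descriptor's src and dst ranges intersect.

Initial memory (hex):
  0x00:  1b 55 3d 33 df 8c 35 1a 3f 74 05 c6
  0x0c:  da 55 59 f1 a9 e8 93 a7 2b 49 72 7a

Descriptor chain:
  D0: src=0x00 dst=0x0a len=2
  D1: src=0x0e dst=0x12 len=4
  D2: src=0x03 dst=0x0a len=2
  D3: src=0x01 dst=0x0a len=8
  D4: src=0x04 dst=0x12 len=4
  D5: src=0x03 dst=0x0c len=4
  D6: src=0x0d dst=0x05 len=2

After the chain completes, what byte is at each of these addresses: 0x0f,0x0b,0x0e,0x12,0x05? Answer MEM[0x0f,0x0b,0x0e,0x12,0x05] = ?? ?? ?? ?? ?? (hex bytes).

MEM[0x0f,0x0b,0x0e,0x12,0x05] = 35 3d 8c df df

#0 dst[0x0a+2] := {0x1b,0x55}
#1 dst[0x12+4] := {0x59,0xf1,0xa9,0xe8}
#2 dst[0x0a+2] := {0x33,0xdf}
#3 dst[0x0a+8] := {0x55,0x3d,0x33,0xdf,0x8c,0x35,0x1a,0x3f}
#4 dst[0x12+4] := {0xdf,0x8c,0x35,0x1a}
#5 dst[0x0c+4] := {0x33,0xdf,0x8c,0x35}
#6 dst[0x05+2] := {0xdf,0x8c}
query mem[0x0f]=0x35, mem[0x0b]=0x3d, mem[0x0e]=0x8c, mem[0x12]=0xdf, mem[0x05]=0xdf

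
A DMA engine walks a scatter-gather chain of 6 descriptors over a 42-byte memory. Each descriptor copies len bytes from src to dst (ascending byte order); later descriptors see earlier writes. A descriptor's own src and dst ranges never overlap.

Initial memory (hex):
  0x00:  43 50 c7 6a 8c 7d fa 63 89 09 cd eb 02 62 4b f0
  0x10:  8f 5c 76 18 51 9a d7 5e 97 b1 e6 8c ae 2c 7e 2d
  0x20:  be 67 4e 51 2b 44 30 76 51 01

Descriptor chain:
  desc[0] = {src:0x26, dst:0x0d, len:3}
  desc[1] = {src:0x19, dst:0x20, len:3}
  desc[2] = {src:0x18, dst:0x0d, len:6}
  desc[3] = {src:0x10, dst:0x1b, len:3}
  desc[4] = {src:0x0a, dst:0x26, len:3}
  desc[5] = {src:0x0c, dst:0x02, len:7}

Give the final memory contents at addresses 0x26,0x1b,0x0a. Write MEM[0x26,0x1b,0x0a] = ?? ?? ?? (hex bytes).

MEM[0x26,0x1b,0x0a] = cd 8c cd

#0 dst[0x0d+3] := {0x30,0x76,0x51}
#1 dst[0x20+3] := {0xb1,0xe6,0x8c}
#2 dst[0x0d+6] := {0x97,0xb1,0xe6,0x8c,0xae,0x2c}
#3 dst[0x1b+3] := {0x8c,0xae,0x2c}
#4 dst[0x26+3] := {0xcd,0xeb,0x02}
#5 dst[0x02+7] := {0x02,0x97,0xb1,0xe6,0x8c,0xae,0x2c}
query mem[0x26]=0xcd, mem[0x1b]=0x8c, mem[0x0a]=0xcd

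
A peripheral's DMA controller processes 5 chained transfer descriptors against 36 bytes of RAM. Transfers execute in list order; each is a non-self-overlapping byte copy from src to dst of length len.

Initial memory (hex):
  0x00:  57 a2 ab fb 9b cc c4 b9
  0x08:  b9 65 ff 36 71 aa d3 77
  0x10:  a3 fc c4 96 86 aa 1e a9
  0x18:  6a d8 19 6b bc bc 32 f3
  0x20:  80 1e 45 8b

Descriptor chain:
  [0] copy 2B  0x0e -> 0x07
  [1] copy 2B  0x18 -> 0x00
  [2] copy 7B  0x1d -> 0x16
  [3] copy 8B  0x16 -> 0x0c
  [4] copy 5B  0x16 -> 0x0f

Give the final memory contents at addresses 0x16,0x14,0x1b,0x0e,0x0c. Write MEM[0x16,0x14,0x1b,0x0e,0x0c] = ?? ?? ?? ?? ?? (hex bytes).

#0 dst[0x07+2] := {0xd3,0x77}
#1 dst[0x00+2] := {0x6a,0xd8}
#2 dst[0x16+7] := {0xbc,0x32,0xf3,0x80,0x1e,0x45,0x8b}
#3 dst[0x0c+8] := {0xbc,0x32,0xf3,0x80,0x1e,0x45,0x8b,0xbc}
#4 dst[0x0f+5] := {0xbc,0x32,0xf3,0x80,0x1e}
query mem[0x16]=0xbc, mem[0x14]=0x86, mem[0x1b]=0x45, mem[0x0e]=0xf3, mem[0x0c]=0xbc

MEM[0x16,0x14,0x1b,0x0e,0x0c] = bc 86 45 f3 bc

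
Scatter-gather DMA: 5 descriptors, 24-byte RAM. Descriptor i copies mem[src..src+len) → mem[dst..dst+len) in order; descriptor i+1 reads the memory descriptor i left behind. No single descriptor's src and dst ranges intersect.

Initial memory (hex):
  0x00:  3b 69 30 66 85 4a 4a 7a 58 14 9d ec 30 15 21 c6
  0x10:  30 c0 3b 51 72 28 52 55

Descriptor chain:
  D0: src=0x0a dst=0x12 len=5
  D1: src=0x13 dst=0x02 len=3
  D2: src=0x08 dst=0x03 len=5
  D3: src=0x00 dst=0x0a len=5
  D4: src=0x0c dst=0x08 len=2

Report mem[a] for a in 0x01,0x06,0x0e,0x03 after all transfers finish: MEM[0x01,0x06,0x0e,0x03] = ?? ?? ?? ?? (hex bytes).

[0] 0x0a->0x12 len=5 : 9d ec 30 15 21
[1] 0x13->0x02 len=3 : ec 30 15
[2] 0x08->0x03 len=5 : 58 14 9d ec 30
[3] 0x00->0x0a len=5 : 3b 69 ec 58 14
[4] 0x0c->0x08 len=2 : ec 58
query mem[0x01]=0x69, mem[0x06]=0xec, mem[0x0e]=0x14, mem[0x03]=0x58

MEM[0x01,0x06,0x0e,0x03] = 69 ec 14 58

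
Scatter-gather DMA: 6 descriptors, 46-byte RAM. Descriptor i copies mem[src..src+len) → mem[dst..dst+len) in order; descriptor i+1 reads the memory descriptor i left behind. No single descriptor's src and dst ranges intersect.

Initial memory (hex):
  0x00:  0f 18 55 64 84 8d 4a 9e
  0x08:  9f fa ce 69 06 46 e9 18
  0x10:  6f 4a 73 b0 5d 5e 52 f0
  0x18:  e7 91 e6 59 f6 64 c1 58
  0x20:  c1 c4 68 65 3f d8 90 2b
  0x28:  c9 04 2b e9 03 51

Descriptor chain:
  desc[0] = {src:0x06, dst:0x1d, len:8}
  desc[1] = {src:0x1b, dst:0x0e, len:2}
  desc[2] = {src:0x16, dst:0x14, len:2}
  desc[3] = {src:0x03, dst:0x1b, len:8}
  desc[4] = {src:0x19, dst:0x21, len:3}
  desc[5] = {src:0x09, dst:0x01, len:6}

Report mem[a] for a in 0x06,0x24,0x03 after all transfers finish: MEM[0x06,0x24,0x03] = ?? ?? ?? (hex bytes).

D0: mem[0x1d..0x24] <- [4a 9e 9f fa ce 69 06 46]
D1: mem[0x0e..0x0f] <- [59 f6]
D2: mem[0x14..0x15] <- [52 f0]
D3: mem[0x1b..0x22] <- [64 84 8d 4a 9e 9f fa ce]
D4: mem[0x21..0x23] <- [91 e6 64]
D5: mem[0x01..0x06] <- [fa ce 69 06 46 59]
query mem[0x06]=0x59, mem[0x24]=0x46, mem[0x03]=0x69

MEM[0x06,0x24,0x03] = 59 46 69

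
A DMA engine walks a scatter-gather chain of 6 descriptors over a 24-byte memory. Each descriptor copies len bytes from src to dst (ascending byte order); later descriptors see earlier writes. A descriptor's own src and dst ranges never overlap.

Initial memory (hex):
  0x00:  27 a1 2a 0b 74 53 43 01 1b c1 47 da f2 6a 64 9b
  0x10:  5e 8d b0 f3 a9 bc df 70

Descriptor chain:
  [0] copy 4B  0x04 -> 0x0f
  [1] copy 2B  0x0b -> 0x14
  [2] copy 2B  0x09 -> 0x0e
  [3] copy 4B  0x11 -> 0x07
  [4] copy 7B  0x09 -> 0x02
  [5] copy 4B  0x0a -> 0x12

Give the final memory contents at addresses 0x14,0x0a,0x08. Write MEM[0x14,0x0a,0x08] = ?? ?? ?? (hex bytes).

MEM[0x14,0x0a,0x08] = f2 da 47

[0] 0x04->0x0f len=4 : 74 53 43 01
[1] 0x0b->0x14 len=2 : da f2
[2] 0x09->0x0e len=2 : c1 47
[3] 0x11->0x07 len=4 : 43 01 f3 da
[4] 0x09->0x02 len=7 : f3 da da f2 6a c1 47
[5] 0x0a->0x12 len=4 : da da f2 6a
query mem[0x14]=0xf2, mem[0x0a]=0xda, mem[0x08]=0x47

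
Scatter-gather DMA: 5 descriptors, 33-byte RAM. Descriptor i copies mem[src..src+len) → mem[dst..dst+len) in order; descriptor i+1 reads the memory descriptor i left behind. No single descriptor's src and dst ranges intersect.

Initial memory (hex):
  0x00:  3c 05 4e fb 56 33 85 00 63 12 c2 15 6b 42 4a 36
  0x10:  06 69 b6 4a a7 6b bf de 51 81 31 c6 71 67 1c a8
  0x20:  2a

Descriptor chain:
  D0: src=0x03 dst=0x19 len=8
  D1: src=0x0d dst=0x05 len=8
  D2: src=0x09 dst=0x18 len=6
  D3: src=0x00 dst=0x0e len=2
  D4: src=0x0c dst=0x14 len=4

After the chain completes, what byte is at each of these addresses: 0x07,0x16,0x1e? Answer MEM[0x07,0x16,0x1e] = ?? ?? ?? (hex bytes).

  after D0: wrote 8B at 0x19 = fb563385006312c2
  after D1: wrote 8B at 0x05 = 424a360669b64aa7
  after D2: wrote 6B at 0x18 = 69b64aa7424a
  after D3: wrote 2B at 0x0e = 3c05
  after D4: wrote 4B at 0x14 = a7423c05
query mem[0x07]=0x36, mem[0x16]=0x3c, mem[0x1e]=0x63

MEM[0x07,0x16,0x1e] = 36 3c 63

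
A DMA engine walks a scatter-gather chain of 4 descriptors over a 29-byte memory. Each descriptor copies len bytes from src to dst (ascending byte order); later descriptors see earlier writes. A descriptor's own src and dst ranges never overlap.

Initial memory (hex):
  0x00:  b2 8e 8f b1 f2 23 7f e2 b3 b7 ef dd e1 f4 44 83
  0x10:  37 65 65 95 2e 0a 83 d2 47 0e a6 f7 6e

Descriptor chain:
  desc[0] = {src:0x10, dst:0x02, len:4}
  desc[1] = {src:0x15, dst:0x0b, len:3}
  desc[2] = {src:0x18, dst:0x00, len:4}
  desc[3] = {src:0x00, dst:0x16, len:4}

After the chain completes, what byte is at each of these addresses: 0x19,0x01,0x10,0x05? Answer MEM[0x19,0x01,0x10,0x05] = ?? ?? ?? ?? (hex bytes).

MEM[0x19,0x01,0x10,0x05] = f7 0e 37 95

#0 dst[0x02+4] := {0x37,0x65,0x65,0x95}
#1 dst[0x0b+3] := {0x0a,0x83,0xd2}
#2 dst[0x00+4] := {0x47,0x0e,0xa6,0xf7}
#3 dst[0x16+4] := {0x47,0x0e,0xa6,0xf7}
query mem[0x19]=0xf7, mem[0x01]=0x0e, mem[0x10]=0x37, mem[0x05]=0x95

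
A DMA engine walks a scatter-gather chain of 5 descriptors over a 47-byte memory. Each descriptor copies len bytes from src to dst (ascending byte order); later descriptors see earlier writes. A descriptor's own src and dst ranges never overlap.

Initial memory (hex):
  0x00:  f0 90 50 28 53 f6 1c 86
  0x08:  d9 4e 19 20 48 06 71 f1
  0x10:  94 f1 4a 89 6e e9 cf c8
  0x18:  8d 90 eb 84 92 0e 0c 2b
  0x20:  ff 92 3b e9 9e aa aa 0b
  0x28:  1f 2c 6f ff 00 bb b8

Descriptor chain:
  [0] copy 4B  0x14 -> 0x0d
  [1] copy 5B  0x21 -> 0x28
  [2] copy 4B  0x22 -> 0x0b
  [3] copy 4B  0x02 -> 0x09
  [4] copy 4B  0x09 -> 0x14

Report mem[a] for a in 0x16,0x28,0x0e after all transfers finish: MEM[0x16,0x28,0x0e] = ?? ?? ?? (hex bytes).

[0] 0x14->0x0d len=4 : 6e e9 cf c8
[1] 0x21->0x28 len=5 : 92 3b e9 9e aa
[2] 0x22->0x0b len=4 : 3b e9 9e aa
[3] 0x02->0x09 len=4 : 50 28 53 f6
[4] 0x09->0x14 len=4 : 50 28 53 f6
query mem[0x16]=0x53, mem[0x28]=0x92, mem[0x0e]=0xaa

MEM[0x16,0x28,0x0e] = 53 92 aa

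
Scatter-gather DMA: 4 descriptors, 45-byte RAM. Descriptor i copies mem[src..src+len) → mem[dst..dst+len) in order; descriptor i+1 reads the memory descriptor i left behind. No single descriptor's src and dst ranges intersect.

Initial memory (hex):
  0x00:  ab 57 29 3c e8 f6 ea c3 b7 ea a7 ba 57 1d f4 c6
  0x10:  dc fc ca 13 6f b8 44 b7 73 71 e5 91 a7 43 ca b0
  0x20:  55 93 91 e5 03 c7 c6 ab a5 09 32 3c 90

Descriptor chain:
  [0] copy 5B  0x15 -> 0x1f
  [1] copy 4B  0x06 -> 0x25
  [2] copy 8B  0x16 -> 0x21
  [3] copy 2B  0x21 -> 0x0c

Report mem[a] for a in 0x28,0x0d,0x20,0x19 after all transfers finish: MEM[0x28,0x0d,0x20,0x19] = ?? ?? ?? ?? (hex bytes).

#0 dst[0x1f+5] := {0xb8,0x44,0xb7,0x73,0x71}
#1 dst[0x25+4] := {0xea,0xc3,0xb7,0xea}
#2 dst[0x21+8] := {0x44,0xb7,0x73,0x71,0xe5,0x91,0xa7,0x43}
#3 dst[0x0c+2] := {0x44,0xb7}
query mem[0x28]=0x43, mem[0x0d]=0xb7, mem[0x20]=0x44, mem[0x19]=0x71

MEM[0x28,0x0d,0x20,0x19] = 43 b7 44 71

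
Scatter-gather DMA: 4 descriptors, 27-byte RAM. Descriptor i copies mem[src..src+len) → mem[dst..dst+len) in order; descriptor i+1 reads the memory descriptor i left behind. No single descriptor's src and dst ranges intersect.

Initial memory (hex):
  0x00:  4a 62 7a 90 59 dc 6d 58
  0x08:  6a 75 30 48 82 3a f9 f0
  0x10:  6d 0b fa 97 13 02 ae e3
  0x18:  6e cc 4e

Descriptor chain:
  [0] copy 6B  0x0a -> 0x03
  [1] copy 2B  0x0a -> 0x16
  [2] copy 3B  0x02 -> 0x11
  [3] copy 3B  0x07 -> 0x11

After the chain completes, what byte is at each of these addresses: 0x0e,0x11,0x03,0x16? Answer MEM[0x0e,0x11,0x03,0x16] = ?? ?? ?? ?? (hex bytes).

[0] 0x0a->0x03 len=6 : 30 48 82 3a f9 f0
[1] 0x0a->0x16 len=2 : 30 48
[2] 0x02->0x11 len=3 : 7a 30 48
[3] 0x07->0x11 len=3 : f9 f0 75
query mem[0x0e]=0xf9, mem[0x11]=0xf9, mem[0x03]=0x30, mem[0x16]=0x30

MEM[0x0e,0x11,0x03,0x16] = f9 f9 30 30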